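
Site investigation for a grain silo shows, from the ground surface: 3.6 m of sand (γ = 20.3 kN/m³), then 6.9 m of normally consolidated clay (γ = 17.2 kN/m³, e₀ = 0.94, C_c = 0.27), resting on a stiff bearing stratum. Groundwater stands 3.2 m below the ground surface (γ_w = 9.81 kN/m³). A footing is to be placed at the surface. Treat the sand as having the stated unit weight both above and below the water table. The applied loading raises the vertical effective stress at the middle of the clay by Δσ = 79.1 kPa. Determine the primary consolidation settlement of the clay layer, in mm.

S_c ≈ 253 mm

Mid-depth of clay below the ground surface: z = 3.6 + 6.9/2 = 7.05 m.
Total vertical stress at mid-clay: σ_v = 20.3×3.6 + 17.2×3.45 = 132.42 kPa.
Pore pressure: u = 9.81×(7.05 − 3.2) = 37.769 kPa.
Initial effective stress: σ'_0 = σ_v − u = 132.42 − 37.769 = 94.651 kPa.
Final effective stress: σ'_f = σ'_0 + Δσ = 94.651 + 79.1 = 173.75 kPa.
Normally consolidated clay, so the full stress increment lies on the virgin compression line:
S_c = C_c·H/(1+e₀)·log₁₀(σ'_f/σ'_0) = 0.27×6.9/(1+0.94)×log₁₀(173.75/94.651)
    = 0.96031 × 0.2638 = 0.2533 m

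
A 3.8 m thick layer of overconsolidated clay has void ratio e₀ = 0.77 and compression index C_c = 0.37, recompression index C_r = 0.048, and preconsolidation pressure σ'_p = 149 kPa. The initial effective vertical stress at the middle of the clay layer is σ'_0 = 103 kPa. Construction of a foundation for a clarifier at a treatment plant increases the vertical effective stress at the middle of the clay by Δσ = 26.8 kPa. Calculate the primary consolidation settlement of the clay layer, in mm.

S_c ≈ 10.4 mm

Final effective stress: σ'_f = 103 + 26.8 = 129.8 kPa.
σ'_f = 129.8 ≤ σ'_p = 149 kPa, so the clay remains overconsolidated and only the recompression index applies:
S_c = C_r·H/(1+e₀)·log₁₀(σ'_f/σ'_0) = 0.048×3.8/1.77×log₁₀(129.8/103)
    = 0.10305 × 0.10044 = 0.01035 m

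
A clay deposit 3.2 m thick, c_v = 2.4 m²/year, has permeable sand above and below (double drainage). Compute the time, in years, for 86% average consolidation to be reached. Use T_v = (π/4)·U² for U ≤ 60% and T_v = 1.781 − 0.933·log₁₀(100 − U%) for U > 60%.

t ≈ 0.759 years

Drainage path length: H_d = H/2 = 1.6 m (double drainage).
U > 60%: T_v = 1.781 − 0.933·log₁₀(100 − 86) = 0.71166.
t = T_v·H_d²/c_v = 0.71166×1.6²/2.4 = 0.7591 years.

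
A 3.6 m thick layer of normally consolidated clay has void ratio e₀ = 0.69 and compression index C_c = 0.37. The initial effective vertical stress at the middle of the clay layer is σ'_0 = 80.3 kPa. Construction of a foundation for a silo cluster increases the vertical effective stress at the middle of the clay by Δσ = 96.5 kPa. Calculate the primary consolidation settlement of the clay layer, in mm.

Final effective stress: σ'_f = σ'_0 + Δσ = 80.3 + 96.5 = 176.8 kPa.
Normally consolidated clay, so the full stress increment lies on the virgin compression line:
S_c = C_c·H/(1+e₀)·log₁₀(σ'_f/σ'_0) = 0.37×3.6/(1+0.69)×log₁₀(176.8/80.3)
    = 0.78817 × 0.34277 = 0.2702 m

S_c ≈ 270 mm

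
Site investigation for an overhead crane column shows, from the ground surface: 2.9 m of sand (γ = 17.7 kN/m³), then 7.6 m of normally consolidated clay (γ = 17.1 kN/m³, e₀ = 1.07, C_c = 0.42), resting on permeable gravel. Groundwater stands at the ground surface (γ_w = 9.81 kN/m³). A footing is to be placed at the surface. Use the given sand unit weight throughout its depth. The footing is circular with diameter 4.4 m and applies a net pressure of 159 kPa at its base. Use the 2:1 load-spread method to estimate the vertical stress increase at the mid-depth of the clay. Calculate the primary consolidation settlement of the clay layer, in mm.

Mid-depth of clay below the ground surface: z = 2.9 + 7.6/2 = 6.7 m.
Total vertical stress at mid-clay: σ_v = 17.7×2.9 + 17.1×3.8 = 116.31 kPa.
Pore pressure: u = 9.81×(6.7 − 0) = 65.727 kPa.
Initial effective stress: σ'_0 = σ_v − u = 116.31 − 65.727 = 50.583 kPa.
Stress increase at mid-clay by the 2:1 spreading method:
Δσ ≈ qD²/(D+z)² = 159×4.4²/(4.4+6.7)² = 24.984 kPa
Final effective stress: σ'_f = σ'_0 + Δσ = 50.583 + 24.984 = 75.567 kPa.
Normally consolidated clay, so the full stress increment lies on the virgin compression line:
S_c = C_c·H/(1+e₀)·log₁₀(σ'_f/σ'_0) = 0.42×7.6/(1+1.07)×log₁₀(75.567/50.583)
    = 1.542 × 0.17433 = 0.2688 m

S_c ≈ 269 mm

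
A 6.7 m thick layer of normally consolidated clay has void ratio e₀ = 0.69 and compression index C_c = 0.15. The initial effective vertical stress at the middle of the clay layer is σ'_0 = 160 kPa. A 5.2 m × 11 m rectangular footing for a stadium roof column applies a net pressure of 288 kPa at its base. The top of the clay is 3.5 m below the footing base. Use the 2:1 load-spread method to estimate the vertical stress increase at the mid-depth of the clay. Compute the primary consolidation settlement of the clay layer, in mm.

S_c ≈ 101 mm

Mid-depth of clay below the footing base: z = 3.5 + 6.7/2 = 6.85 m.
Stress increase at mid-clay by the 2:1 spreading method:
Δσ = qBL/((B+z)(L+z)) = 288×5.2×11/((5.2+6.85)(11+6.85)) = 76.588 kPa
Final effective stress: σ'_f = σ'_0 + Δσ = 160 + 76.588 = 236.59 kPa.
Normally consolidated clay, so the full stress increment lies on the virgin compression line:
S_c = C_c·H/(1+e₀)·log₁₀(σ'_f/σ'_0) = 0.15×6.7/(1+0.69)×log₁₀(236.59/160)
    = 0.59467 × 0.16988 = 0.101 m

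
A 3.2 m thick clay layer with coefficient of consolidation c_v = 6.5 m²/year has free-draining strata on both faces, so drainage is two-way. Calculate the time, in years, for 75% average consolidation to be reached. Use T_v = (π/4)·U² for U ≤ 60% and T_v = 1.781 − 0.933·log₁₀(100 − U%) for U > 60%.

t ≈ 0.188 years

Drainage path length: H_d = H/2 = 1.6 m (double drainage).
U > 60%: T_v = 1.781 − 0.933·log₁₀(100 − 75) = 0.47672.
t = T_v·H_d²/c_v = 0.47672×1.6²/6.5 = 0.1878 years.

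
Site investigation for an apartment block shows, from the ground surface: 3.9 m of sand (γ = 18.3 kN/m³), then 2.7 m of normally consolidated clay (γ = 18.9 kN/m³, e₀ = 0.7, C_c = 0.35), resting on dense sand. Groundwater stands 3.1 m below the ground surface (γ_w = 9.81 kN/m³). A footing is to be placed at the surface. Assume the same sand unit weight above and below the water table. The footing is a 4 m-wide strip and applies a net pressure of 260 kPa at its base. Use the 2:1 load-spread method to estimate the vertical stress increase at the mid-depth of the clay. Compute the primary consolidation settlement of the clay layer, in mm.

S_c ≈ 220 mm

Mid-depth of clay below the ground surface: z = 3.9 + 2.7/2 = 5.25 m.
Total vertical stress at mid-clay: σ_v = 18.3×3.9 + 18.9×1.35 = 96.885 kPa.
Pore pressure: u = 9.81×(5.25 − 3.1) = 21.091 kPa.
Initial effective stress: σ'_0 = σ_v − u = 96.885 − 21.091 = 75.794 kPa.
Stress increase at mid-clay by the 2:1 spreading method:
Δσ = qB/(B+z) = 260×4/(4+5.25) = 112.43 kPa
Final effective stress: σ'_f = σ'_0 + Δσ = 75.794 + 112.43 = 188.22 kPa.
Normally consolidated clay, so the full stress increment lies on the virgin compression line:
S_c = C_c·H/(1+e₀)·log₁₀(σ'_f/σ'_0) = 0.35×2.7/(1+0.7)×log₁₀(188.22/75.794)
    = 0.55588 × 0.39503 = 0.2196 m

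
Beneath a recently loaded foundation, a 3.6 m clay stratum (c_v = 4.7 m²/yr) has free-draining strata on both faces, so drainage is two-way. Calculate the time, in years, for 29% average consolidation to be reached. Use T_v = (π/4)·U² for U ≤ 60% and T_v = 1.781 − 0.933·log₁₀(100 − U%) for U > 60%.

t ≈ 0.0455 years

Drainage path length: H_d = H/2 = 1.8 m (double drainage).
U ≤ 60%: T_v = (π/4)·U² = (π/4)×0.29² = 0.066052.
t = T_v·H_d²/c_v = 0.066052×1.8²/4.7 = 0.04553 years.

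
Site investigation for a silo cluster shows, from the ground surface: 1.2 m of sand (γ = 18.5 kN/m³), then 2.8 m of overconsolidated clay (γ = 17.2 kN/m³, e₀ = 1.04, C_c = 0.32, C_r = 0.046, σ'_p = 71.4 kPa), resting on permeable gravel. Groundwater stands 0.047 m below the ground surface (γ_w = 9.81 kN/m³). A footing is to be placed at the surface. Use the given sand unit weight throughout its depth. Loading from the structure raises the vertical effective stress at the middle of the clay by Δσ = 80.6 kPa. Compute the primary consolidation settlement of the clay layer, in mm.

Mid-depth of clay below the ground surface: z = 1.2 + 2.8/2 = 2.6 m.
Total vertical stress at mid-clay: σ_v = 18.5×1.2 + 17.2×1.4 = 46.28 kPa.
Pore pressure: u = 9.81×(2.6 − 0.047) = 25.045 kPa.
Initial effective stress: σ'_0 = σ_v − u = 46.28 − 25.045 = 21.235 kPa.
Final effective stress: σ'_f = 21.235 + 80.6 = 101.83 kPa.
σ'_f = 101.83 > σ'_p = 71.4 kPa, so the stress path crosses the preconsolidation pressure — recompression up to σ'_p, then virgin compression beyond:
S_c = H/(1+e₀)·[C_r·log₁₀(σ'_p/σ'_0) + C_c·log₁₀(σ'_f/σ'_p)]
    = 2.8/2.04 × [0.046×log₁₀(71.4/21.235) + 0.32×log₁₀(101.83/71.4)]
    = 1.3725 × [0.024226 + 0.049337] = 0.101 m

S_c ≈ 101 mm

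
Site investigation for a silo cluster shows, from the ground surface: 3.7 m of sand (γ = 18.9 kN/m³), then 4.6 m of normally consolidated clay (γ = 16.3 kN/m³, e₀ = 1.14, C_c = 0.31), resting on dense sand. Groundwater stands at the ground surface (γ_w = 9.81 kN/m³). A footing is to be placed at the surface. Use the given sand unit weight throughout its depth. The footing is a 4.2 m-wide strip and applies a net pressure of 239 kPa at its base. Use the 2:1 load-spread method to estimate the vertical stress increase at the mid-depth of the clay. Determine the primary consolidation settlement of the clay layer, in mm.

S_c ≈ 320 mm

Mid-depth of clay below the ground surface: z = 3.7 + 4.6/2 = 6 m.
Total vertical stress at mid-clay: σ_v = 18.9×3.7 + 16.3×2.3 = 107.42 kPa.
Pore pressure: u = 9.81×(6 − 0) = 58.86 kPa.
Initial effective stress: σ'_0 = σ_v − u = 107.42 − 58.86 = 48.56 kPa.
Stress increase at mid-clay by the 2:1 spreading method:
Δσ = qB/(B+z) = 239×4.2/(4.2+6) = 98.412 kPa
Final effective stress: σ'_f = σ'_0 + Δσ = 48.56 + 98.412 = 146.97 kPa.
Normally consolidated clay, so the full stress increment lies on the virgin compression line:
S_c = C_c·H/(1+e₀)·log₁₀(σ'_f/σ'_0) = 0.31×4.6/(1+1.14)×log₁₀(146.97/48.56)
    = 0.66636 × 0.48095 = 0.3205 m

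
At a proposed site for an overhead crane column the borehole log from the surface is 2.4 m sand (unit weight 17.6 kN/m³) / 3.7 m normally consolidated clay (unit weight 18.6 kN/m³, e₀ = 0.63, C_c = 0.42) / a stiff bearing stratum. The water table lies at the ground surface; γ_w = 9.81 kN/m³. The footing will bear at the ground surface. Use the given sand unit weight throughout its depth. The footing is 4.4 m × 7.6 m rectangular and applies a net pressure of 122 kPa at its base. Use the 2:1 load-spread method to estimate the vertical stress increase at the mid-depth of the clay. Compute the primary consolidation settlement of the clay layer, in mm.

S_c ≈ 315 mm

Mid-depth of clay below the ground surface: z = 2.4 + 3.7/2 = 4.25 m.
Total vertical stress at mid-clay: σ_v = 17.6×2.4 + 18.6×1.85 = 76.65 kPa.
Pore pressure: u = 9.81×(4.25 − 0) = 41.693 kPa.
Initial effective stress: σ'_0 = σ_v − u = 76.65 − 41.693 = 34.957 kPa.
Stress increase at mid-clay by the 2:1 spreading method:
Δσ = qBL/((B+z)(L+z)) = 122×4.4×7.6/((4.4+4.25)(7.6+4.25)) = 39.801 kPa
Final effective stress: σ'_f = σ'_0 + Δσ = 34.957 + 39.801 = 74.758 kPa.
Normally consolidated clay, so the full stress increment lies on the virgin compression line:
S_c = C_c·H/(1+e₀)·log₁₀(σ'_f/σ'_0) = 0.42×3.7/(1+0.63)×log₁₀(74.758/34.957)
    = 0.95337 × 0.33012 = 0.3147 m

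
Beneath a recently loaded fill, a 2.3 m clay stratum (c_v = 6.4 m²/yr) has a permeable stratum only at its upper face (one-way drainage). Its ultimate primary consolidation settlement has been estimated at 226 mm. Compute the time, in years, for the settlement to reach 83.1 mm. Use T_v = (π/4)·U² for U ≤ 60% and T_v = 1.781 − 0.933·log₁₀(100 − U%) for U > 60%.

t ≈ 0.0878 years

Drainage path length: H_d = H = 2.3 m (single drainage).
U = S(t)/S_ult = 83.1/226 = 0.3677.
U ≤ 60%: T_v = (π/4)·U² = (π/4)×0.3677² = 0.10619.
t = T_v·H_d²/c_v = 0.10619×2.3²/6.4 = 0.08777 years.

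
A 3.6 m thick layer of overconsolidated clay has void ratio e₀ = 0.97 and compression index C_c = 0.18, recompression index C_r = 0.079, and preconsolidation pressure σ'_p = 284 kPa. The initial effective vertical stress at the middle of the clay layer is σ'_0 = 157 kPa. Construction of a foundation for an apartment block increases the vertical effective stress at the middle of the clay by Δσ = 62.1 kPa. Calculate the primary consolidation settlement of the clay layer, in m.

S_c ≈ 0.0209 m

Final effective stress: σ'_f = 157 + 62.1 = 219.1 kPa.
σ'_f = 219.1 ≤ σ'_p = 284 kPa, so the clay remains overconsolidated and only the recompression index applies:
S_c = C_r·H/(1+e₀)·log₁₀(σ'_f/σ'_0) = 0.079×3.6/1.97×log₁₀(219.1/157)
    = 0.14436 × 0.14474 = 0.0209 m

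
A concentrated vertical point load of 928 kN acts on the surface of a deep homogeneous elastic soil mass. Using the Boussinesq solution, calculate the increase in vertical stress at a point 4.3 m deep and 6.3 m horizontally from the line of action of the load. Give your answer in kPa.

Boussinesq vertical stress below a point load on an elastic half-space:
Δσ_z = 3P/(2πz²) · [1 + (r/z)²]^(−5/2)
r/z = 6.3/4.3 = 1.4651; [1+(r/z)²]^(−5/2) = 0.056939.
Δσ_z = 3×928/(2π×4.3²) × 0.056939 = 23.964 × 0.056939 = 1.364 kPa

Δσ_z ≈ 1.36 kPa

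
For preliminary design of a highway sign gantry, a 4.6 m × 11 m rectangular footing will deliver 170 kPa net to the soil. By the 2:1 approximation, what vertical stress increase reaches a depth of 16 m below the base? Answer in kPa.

By the 2:1 method the load spreads at 1 horizontal : 2 vertical, so at depth z the loaded area has grown by z in each plan dimension:
Δσ = qBL/((B+z)(L+z)) = 170×4.6×11/((4.6+16)(11+16)) = 15.466 kPa

Δσ_z ≈ 15.5 kPa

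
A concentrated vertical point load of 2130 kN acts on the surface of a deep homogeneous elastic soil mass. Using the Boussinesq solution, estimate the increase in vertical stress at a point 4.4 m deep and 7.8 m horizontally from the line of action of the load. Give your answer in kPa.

Δσ_z ≈ 1.5 kPa

Boussinesq vertical stress below a point load on an elastic half-space:
Δσ_z = 3P/(2πz²) · [1 + (r/z)²]^(−5/2)
r/z = 7.8/4.4 = 1.7727; [1+(r/z)²]^(−5/2) = 0.02863.
Δσ_z = 3×2130/(2π×4.4²) × 0.02863 = 52.531 × 0.02863 = 1.504 kPa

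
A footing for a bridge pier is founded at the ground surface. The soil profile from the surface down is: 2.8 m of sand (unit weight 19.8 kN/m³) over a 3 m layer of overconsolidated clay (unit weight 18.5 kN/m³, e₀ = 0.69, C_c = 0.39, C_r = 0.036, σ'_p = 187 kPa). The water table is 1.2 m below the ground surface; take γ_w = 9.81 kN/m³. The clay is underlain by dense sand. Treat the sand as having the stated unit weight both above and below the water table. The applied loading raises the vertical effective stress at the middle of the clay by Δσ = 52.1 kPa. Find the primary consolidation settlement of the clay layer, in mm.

Mid-depth of clay below the ground surface: z = 2.8 + 3/2 = 4.3 m.
Total vertical stress at mid-clay: σ_v = 19.8×2.8 + 18.5×1.5 = 83.19 kPa.
Pore pressure: u = 9.81×(4.3 − 1.2) = 30.411 kPa.
Initial effective stress: σ'_0 = σ_v − u = 83.19 − 30.411 = 52.779 kPa.
Final effective stress: σ'_f = 52.779 + 52.1 = 104.88 kPa.
σ'_f = 104.88 ≤ σ'_p = 187 kPa, so the clay remains overconsolidated and only the recompression index applies:
S_c = C_r·H/(1+e₀)·log₁₀(σ'_f/σ'_0) = 0.036×3/1.69×log₁₀(104.88/52.779)
    = 0.063904 × 0.29823 = 0.01906 m

S_c ≈ 19.1 mm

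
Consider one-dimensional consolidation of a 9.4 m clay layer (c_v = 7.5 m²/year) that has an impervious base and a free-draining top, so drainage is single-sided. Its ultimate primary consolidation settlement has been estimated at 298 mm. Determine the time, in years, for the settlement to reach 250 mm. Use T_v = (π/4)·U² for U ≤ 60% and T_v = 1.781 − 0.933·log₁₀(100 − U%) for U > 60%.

t ≈ 7.72 years

Drainage path length: H_d = H = 9.4 m (single drainage).
U = S(t)/S_ult = 250/298 = 0.8389.
U > 60%: T_v = 1.781 − 0.933·log₁₀(100 − 83.893) = 0.65485.
t = T_v·H_d²/c_v = 0.65485×9.4²/7.5 = 7.715 years.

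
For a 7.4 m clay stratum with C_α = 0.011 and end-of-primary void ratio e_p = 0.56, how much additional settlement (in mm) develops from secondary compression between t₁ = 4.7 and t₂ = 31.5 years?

S_s ≈ 43.1 mm

Secondary compression: S_s = C_α·H/(1+e_p)·log₁₀(t₂/t₁)
S_s = 0.011×7.4/(1+0.56)×log₁₀(31.5/4.7)
    = 0.05218 × 0.8262 = 0.04311 m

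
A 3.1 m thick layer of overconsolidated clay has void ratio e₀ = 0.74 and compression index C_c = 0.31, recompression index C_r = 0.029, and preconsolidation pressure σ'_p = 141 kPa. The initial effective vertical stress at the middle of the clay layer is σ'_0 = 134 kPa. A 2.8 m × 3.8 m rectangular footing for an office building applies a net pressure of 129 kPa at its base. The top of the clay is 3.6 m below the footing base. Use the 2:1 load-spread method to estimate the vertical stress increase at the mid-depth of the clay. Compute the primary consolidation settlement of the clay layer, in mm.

S_c ≈ 21.2 mm

Mid-depth of clay below the footing base: z = 3.6 + 3.1/2 = 5.15 m.
Stress increase at mid-clay by the 2:1 spreading method:
Δσ = qBL/((B+z)(L+z)) = 129×2.8×3.8/((2.8+5.15)(3.8+5.15)) = 19.29 kPa
Final effective stress: σ'_f = 134 + 19.29 = 153.29 kPa.
σ'_f = 153.29 > σ'_p = 141 kPa, so the stress path crosses the preconsolidation pressure — recompression up to σ'_p, then virgin compression beyond:
S_c = H/(1+e₀)·[C_r·log₁₀(σ'_p/σ'_0) + C_c·log₁₀(σ'_f/σ'_p)]
    = 3.1/1.74 × [0.029×log₁₀(141/134) + 0.31×log₁₀(153.29/141)]
    = 1.7816 × [0.00064132 + 0.011251] = 0.02119 m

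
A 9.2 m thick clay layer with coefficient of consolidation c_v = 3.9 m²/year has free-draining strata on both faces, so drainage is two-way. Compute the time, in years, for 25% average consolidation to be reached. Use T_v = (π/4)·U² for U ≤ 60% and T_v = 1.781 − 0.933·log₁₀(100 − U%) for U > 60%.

Drainage path length: H_d = H/2 = 4.6 m (double drainage).
U ≤ 60%: T_v = (π/4)·U² = (π/4)×0.25² = 0.049087.
t = T_v·H_d²/c_v = 0.049087×4.6²/3.9 = 0.2663 years.

t ≈ 0.266 years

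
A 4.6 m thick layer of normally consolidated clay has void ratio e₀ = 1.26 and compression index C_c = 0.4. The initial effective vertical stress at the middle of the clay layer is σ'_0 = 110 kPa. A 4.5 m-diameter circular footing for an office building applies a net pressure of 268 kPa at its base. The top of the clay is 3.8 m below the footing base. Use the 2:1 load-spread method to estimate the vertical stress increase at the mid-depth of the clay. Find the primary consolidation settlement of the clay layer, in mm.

Mid-depth of clay below the footing base: z = 3.8 + 4.6/2 = 6.1 m.
Stress increase at mid-clay by the 2:1 spreading method:
Δσ ≈ qD²/(D+z)² = 268×4.5²/(4.5+6.1)² = 48.3 kPa
Final effective stress: σ'_f = σ'_0 + Δσ = 110 + 48.3 = 158.3 kPa.
Normally consolidated clay, so the full stress increment lies on the virgin compression line:
S_c = C_c·H/(1+e₀)·log₁₀(σ'_f/σ'_0) = 0.4×4.6/(1+1.26)×log₁₀(158.3/110)
    = 0.81416 × 0.15809 = 0.1287 m

S_c ≈ 129 mm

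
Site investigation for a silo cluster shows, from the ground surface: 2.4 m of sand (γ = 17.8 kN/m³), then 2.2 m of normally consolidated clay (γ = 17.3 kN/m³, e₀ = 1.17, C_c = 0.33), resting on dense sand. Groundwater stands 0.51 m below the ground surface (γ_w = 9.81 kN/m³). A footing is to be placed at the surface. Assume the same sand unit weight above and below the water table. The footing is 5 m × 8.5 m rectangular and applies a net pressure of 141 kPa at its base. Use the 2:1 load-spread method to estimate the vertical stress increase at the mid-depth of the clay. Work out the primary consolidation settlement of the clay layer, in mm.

S_c ≈ 150 mm

Mid-depth of clay below the ground surface: z = 2.4 + 2.2/2 = 3.5 m.
Total vertical stress at mid-clay: σ_v = 17.8×2.4 + 17.3×1.1 = 61.75 kPa.
Pore pressure: u = 9.81×(3.5 − 0.51) = 29.332 kPa.
Initial effective stress: σ'_0 = σ_v − u = 61.75 − 29.332 = 32.418 kPa.
Stress increase at mid-clay by the 2:1 spreading method:
Δσ = qBL/((B+z)(L+z)) = 141×5×8.5/((5+3.5)(8.5+3.5)) = 58.75 kPa
Final effective stress: σ'_f = σ'_0 + Δσ = 32.418 + 58.75 = 91.168 kPa.
Normally consolidated clay, so the full stress increment lies on the virgin compression line:
S_c = C_c·H/(1+e₀)·log₁₀(σ'_f/σ'_0) = 0.33×2.2/(1+1.17)×log₁₀(91.168/32.418)
    = 0.33456 × 0.44906 = 0.1502 m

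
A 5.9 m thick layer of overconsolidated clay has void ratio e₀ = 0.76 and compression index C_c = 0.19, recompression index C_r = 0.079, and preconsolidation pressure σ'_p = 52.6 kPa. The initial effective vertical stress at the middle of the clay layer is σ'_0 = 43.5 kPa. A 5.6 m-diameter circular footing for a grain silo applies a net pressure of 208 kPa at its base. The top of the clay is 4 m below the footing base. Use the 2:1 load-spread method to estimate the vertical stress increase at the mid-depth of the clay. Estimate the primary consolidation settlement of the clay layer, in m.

Mid-depth of clay below the footing base: z = 4 + 5.9/2 = 6.95 m.
Stress increase at mid-clay by the 2:1 spreading method:
Δσ ≈ qD²/(D+z)² = 208×5.6²/(5.6+6.95)² = 41.414 kPa
Final effective stress: σ'_f = 43.5 + 41.414 = 84.914 kPa.
σ'_f = 84.914 > σ'_p = 52.6 kPa, so the stress path crosses the preconsolidation pressure — recompression up to σ'_p, then virgin compression beyond:
S_c = H/(1+e₀)·[C_r·log₁₀(σ'_p/σ'_0) + C_c·log₁₀(σ'_f/σ'_p)]
    = 5.9/1.76 × [0.079×log₁₀(52.6/43.5) + 0.19×log₁₀(84.914/52.6)]
    = 3.3523 × [0.0065172 + 0.039519] = 0.1543 m

S_c ≈ 0.154 m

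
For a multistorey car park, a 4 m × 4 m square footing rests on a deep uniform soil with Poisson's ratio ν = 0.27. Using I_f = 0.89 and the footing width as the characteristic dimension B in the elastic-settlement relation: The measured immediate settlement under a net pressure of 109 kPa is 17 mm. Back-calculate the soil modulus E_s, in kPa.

E_s ≈ 21200 kPa

S_e = q·B·(1−ν²)/E_s · I_f  ⇒  E_s = q·B·(1−ν²)·I_f / S_e.
E_s = 109 × 4 × 0.9271 × 0.89 / 0.017 = 21160 kPa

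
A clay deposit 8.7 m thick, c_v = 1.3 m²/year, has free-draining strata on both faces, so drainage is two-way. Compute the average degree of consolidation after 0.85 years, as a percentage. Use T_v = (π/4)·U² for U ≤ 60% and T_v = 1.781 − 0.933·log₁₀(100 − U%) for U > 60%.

U ≈ 27.3 %

Drainage path length: H_d = H/2 = 4.35 m (double drainage).
T_v = c_v·t/H_d² = 1.3×0.85/4.35² = 0.058396.
T_v = 0.058396 corresponds to the U ≤ 60% branch:
U = √(4T_v/π) = 0.2727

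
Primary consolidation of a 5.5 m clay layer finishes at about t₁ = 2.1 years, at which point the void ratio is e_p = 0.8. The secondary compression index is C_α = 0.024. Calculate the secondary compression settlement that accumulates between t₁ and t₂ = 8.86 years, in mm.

Secondary compression: S_s = C_α·H/(1+e_p)·log₁₀(t₂/t₁)
S_s = 0.024×5.5/(1+0.8)×log₁₀(8.86/2.1)
    = 0.07333 × 0.6252 = 0.04585 m

S_s ≈ 45.8 mm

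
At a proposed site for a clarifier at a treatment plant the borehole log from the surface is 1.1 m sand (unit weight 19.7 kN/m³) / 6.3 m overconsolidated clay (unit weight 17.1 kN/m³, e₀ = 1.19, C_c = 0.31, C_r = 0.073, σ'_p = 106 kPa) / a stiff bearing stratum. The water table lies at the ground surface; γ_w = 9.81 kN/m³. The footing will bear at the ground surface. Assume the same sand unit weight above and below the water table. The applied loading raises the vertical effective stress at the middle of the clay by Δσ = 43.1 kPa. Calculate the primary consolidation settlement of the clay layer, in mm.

S_c ≈ 74.9 mm

Mid-depth of clay below the ground surface: z = 1.1 + 6.3/2 = 4.25 m.
Total vertical stress at mid-clay: σ_v = 19.7×1.1 + 17.1×3.15 = 75.535 kPa.
Pore pressure: u = 9.81×(4.25 − 0) = 41.693 kPa.
Initial effective stress: σ'_0 = σ_v − u = 75.535 − 41.693 = 33.842 kPa.
Final effective stress: σ'_f = 33.842 + 43.1 = 76.942 kPa.
σ'_f = 76.942 ≤ σ'_p = 106 kPa, so the clay remains overconsolidated and only the recompression index applies:
S_c = C_r·H/(1+e₀)·log₁₀(σ'_f/σ'_0) = 0.073×6.3/2.19×log₁₀(76.942/33.842)
    = 0.21 × 0.35671 = 0.07491 m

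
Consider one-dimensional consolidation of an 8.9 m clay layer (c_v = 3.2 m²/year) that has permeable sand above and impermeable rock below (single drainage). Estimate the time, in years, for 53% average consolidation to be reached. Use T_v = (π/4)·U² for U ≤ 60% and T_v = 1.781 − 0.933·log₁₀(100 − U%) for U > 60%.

t ≈ 5.46 years

Drainage path length: H_d = H = 8.9 m (single drainage).
U ≤ 60%: T_v = (π/4)·U² = (π/4)×0.53² = 0.22062.
t = T_v·H_d²/c_v = 0.22062×8.9²/3.2 = 5.461 years.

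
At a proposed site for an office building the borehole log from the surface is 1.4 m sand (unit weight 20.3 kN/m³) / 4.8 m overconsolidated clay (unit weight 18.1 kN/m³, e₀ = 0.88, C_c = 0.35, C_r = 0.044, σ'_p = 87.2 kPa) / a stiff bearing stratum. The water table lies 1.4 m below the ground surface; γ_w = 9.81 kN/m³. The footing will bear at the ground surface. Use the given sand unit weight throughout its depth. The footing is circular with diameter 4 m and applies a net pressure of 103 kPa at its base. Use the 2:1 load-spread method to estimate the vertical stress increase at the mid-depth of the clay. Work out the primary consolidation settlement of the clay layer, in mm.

S_c ≈ 21.7 mm

Mid-depth of clay below the ground surface: z = 1.4 + 4.8/2 = 3.8 m.
Total vertical stress at mid-clay: σ_v = 20.3×1.4 + 18.1×2.4 = 71.86 kPa.
Pore pressure: u = 9.81×(3.8 − 1.4) = 23.544 kPa.
Initial effective stress: σ'_0 = σ_v − u = 71.86 − 23.544 = 48.316 kPa.
Stress increase at mid-clay by the 2:1 spreading method:
Δσ ≈ qD²/(D+z)² = 103×4²/(4+3.8)² = 27.087 kPa
Final effective stress: σ'_f = 48.316 + 27.087 = 75.403 kPa.
σ'_f = 75.403 ≤ σ'_p = 87.2 kPa, so the clay remains overconsolidated and only the recompression index applies:
S_c = C_r·H/(1+e₀)·log₁₀(σ'_f/σ'_0) = 0.044×4.8/1.88×log₁₀(75.403/48.316)
    = 0.11234 × 0.1933 = 0.02172 m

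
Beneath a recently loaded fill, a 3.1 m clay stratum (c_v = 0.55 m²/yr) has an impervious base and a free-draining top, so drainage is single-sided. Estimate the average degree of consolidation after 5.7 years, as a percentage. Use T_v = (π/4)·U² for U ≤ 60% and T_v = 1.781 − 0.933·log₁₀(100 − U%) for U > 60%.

Drainage path length: H_d = H = 3.1 m (single drainage).
T_v = c_v·t/H_d² = 0.55×5.7/3.1² = 0.32622.
T_v = 0.32622 corresponds to the U > 60% branch:
U = 1 − 10^((1.781 − T_v)/0.933)/100 = 0.6375

U ≈ 63.8 %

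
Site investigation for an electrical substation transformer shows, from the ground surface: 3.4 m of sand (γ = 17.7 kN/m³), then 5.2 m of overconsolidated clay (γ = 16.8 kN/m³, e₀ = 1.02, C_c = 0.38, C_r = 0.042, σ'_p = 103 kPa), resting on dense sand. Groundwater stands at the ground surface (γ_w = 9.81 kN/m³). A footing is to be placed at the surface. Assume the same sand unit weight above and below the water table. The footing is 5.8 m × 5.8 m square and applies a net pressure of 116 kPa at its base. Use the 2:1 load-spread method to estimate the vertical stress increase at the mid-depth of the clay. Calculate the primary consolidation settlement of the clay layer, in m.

Mid-depth of clay below the ground surface: z = 3.4 + 5.2/2 = 6 m.
Total vertical stress at mid-clay: σ_v = 17.7×3.4 + 16.8×2.6 = 103.86 kPa.
Pore pressure: u = 9.81×(6 − 0) = 58.86 kPa.
Initial effective stress: σ'_0 = σ_v − u = 103.86 − 58.86 = 45 kPa.
Stress increase at mid-clay by the 2:1 spreading method:
Δσ = qBL/((B+z)(L+z)) = 116×5.8×5.8/((5.8+6)(5.8+6)) = 28.025 kPa
Final effective stress: σ'_f = 45 + 28.025 = 73.025 kPa.
σ'_f = 73.025 ≤ σ'_p = 103 kPa, so the clay remains overconsolidated and only the recompression index applies:
S_c = C_r·H/(1+e₀)·log₁₀(σ'_f/σ'_0) = 0.042×5.2/2.02×log₁₀(73.025/45)
    = 0.10812 × 0.21026 = 0.02273 m

S_c ≈ 0.0227 m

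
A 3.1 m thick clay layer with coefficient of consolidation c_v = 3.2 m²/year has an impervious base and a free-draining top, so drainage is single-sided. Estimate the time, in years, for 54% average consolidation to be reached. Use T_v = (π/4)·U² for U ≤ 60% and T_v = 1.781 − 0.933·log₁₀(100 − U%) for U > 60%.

Drainage path length: H_d = H = 3.1 m (single drainage).
U ≤ 60%: T_v = (π/4)·U² = (π/4)×0.54² = 0.22902.
t = T_v·H_d²/c_v = 0.22902×3.1²/3.2 = 0.6878 years.

t ≈ 0.688 years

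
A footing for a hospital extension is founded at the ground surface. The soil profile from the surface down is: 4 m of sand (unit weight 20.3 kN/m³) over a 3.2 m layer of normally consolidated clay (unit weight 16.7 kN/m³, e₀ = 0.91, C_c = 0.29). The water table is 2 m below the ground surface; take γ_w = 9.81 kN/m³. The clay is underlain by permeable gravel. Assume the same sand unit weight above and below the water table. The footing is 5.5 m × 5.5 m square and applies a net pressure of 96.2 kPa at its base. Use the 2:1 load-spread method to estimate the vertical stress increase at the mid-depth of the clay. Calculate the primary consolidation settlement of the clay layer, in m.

S_c ≈ 0.0594 m

Mid-depth of clay below the ground surface: z = 4 + 3.2/2 = 5.6 m.
Total vertical stress at mid-clay: σ_v = 20.3×4 + 16.7×1.6 = 107.92 kPa.
Pore pressure: u = 9.81×(5.6 − 2) = 35.316 kPa.
Initial effective stress: σ'_0 = σ_v − u = 107.92 − 35.316 = 72.604 kPa.
Stress increase at mid-clay by the 2:1 spreading method:
Δσ = qBL/((B+z)(L+z)) = 96.2×5.5×5.5/((5.5+5.6)(5.5+5.6)) = 23.619 kPa
Final effective stress: σ'_f = σ'_0 + Δσ = 72.604 + 23.619 = 96.223 kPa.
Normally consolidated clay, so the full stress increment lies on the virgin compression line:
S_c = C_c·H/(1+e₀)·log₁₀(σ'_f/σ'_0) = 0.29×3.2/(1+0.91)×log₁₀(96.223/72.604)
    = 0.48586 × 0.12232 = 0.05943 m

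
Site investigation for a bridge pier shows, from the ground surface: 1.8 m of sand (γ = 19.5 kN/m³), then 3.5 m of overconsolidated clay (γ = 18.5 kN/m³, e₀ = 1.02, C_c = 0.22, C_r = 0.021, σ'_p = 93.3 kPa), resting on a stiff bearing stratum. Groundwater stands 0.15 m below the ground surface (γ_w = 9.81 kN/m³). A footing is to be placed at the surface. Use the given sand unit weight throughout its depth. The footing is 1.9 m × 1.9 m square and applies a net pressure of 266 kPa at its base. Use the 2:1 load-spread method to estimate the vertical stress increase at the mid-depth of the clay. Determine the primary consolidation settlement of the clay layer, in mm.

Mid-depth of clay below the ground surface: z = 1.8 + 3.5/2 = 3.55 m.
Total vertical stress at mid-clay: σ_v = 19.5×1.8 + 18.5×1.75 = 67.475 kPa.
Pore pressure: u = 9.81×(3.55 − 0.15) = 33.354 kPa.
Initial effective stress: σ'_0 = σ_v − u = 67.475 − 33.354 = 34.121 kPa.
Stress increase at mid-clay by the 2:1 spreading method:
Δσ = qBL/((B+z)(L+z)) = 266×1.9×1.9/((1.9+3.55)(1.9+3.55)) = 32.329 kPa
Final effective stress: σ'_f = 34.121 + 32.329 = 66.45 kPa.
σ'_f = 66.45 ≤ σ'_p = 93.3 kPa, so the clay remains overconsolidated and only the recompression index applies:
S_c = C_r·H/(1+e₀)·log₁₀(σ'_f/σ'_0) = 0.021×3.5/2.02×log₁₀(66.45/34.121)
    = 0.036387 × 0.28947 = 0.01053 m

S_c ≈ 10.5 mm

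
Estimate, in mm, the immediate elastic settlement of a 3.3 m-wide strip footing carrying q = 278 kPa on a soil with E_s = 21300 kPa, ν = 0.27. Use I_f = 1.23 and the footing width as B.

Immediate (elastic) settlement: S_e = q·B·(1−ν²)/E_s · I_f.
S_e = 278 × 3.3 × (1 − 0.27²) / 21300 × 1.23
    = 278 × 3.3 × 0.9271 / 21300 × 1.23
    = 0.04911 m = 49.11 mm

S_e ≈ 49.1 mm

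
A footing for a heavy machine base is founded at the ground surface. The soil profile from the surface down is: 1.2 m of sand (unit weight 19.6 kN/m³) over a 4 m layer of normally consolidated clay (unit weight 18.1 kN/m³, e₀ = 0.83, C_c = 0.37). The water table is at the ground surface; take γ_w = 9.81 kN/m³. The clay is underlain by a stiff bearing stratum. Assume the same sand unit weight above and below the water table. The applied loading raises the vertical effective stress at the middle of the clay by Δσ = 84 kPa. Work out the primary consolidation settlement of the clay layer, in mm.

Mid-depth of clay below the ground surface: z = 1.2 + 4/2 = 3.2 m.
Total vertical stress at mid-clay: σ_v = 19.6×1.2 + 18.1×2 = 59.72 kPa.
Pore pressure: u = 9.81×(3.2 − 0) = 31.392 kPa.
Initial effective stress: σ'_0 = σ_v − u = 59.72 − 31.392 = 28.328 kPa.
Final effective stress: σ'_f = σ'_0 + Δσ = 28.328 + 84 = 112.33 kPa.
Normally consolidated clay, so the full stress increment lies on the virgin compression line:
S_c = C_c·H/(1+e₀)·log₁₀(σ'_f/σ'_0) = 0.37×4/(1+0.83)×log₁₀(112.33/28.328)
    = 0.80874 × 0.59828 = 0.4839 m

S_c ≈ 484 mm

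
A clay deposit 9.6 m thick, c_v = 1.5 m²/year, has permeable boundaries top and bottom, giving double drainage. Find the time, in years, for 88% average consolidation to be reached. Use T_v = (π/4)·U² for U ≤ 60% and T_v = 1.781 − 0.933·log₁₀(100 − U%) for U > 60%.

t ≈ 11.9 years

Drainage path length: H_d = H/2 = 4.8 m (double drainage).
U > 60%: T_v = 1.781 − 0.933·log₁₀(100 − 88) = 0.77412.
t = T_v·H_d²/c_v = 0.77412×4.8²/1.5 = 11.89 years.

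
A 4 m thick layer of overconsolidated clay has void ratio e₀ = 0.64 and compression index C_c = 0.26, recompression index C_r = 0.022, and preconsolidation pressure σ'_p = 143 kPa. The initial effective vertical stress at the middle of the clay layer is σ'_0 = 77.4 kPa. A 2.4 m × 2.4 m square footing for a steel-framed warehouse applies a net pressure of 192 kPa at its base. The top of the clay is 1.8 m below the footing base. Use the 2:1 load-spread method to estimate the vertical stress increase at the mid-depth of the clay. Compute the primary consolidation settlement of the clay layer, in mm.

S_c ≈ 7.37 mm

Mid-depth of clay below the footing base: z = 1.8 + 4/2 = 3.8 m.
Stress increase at mid-clay by the 2:1 spreading method:
Δσ = qBL/((B+z)(L+z)) = 192×2.4×2.4/((2.4+3.8)(2.4+3.8)) = 28.77 kPa
Final effective stress: σ'_f = 77.4 + 28.77 = 106.17 kPa.
σ'_f = 106.17 ≤ σ'_p = 143 kPa, so the clay remains overconsolidated and only the recompression index applies:
S_c = C_r·H/(1+e₀)·log₁₀(σ'_f/σ'_0) = 0.022×4/1.64×log₁₀(106.17/77.4)
    = 0.053658 × 0.13726 = 0.007365 m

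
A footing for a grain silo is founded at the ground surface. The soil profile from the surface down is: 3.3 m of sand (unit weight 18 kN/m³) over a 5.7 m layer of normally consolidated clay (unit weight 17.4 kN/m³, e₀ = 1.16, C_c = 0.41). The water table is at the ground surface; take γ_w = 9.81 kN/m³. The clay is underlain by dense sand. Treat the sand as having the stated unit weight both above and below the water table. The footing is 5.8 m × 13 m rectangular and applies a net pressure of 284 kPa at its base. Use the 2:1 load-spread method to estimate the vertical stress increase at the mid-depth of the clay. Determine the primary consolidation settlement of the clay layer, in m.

S_c ≈ 0.504 m

Mid-depth of clay below the ground surface: z = 3.3 + 5.7/2 = 6.15 m.
Total vertical stress at mid-clay: σ_v = 18×3.3 + 17.4×2.85 = 108.99 kPa.
Pore pressure: u = 9.81×(6.15 − 0) = 60.332 kPa.
Initial effective stress: σ'_0 = σ_v − u = 108.99 − 60.332 = 48.658 kPa.
Stress increase at mid-clay by the 2:1 spreading method:
Δσ = qBL/((B+z)(L+z)) = 284×5.8×13/((5.8+6.15)(13+6.15)) = 93.574 kPa
Final effective stress: σ'_f = σ'_0 + Δσ = 48.658 + 93.574 = 142.23 kPa.
Normally consolidated clay, so the full stress increment lies on the virgin compression line:
S_c = C_c·H/(1+e₀)·log₁₀(σ'_f/σ'_0) = 0.41×5.7/(1+1.16)×log₁₀(142.23/48.658)
    = 1.0819 × 0.46584 = 0.504 m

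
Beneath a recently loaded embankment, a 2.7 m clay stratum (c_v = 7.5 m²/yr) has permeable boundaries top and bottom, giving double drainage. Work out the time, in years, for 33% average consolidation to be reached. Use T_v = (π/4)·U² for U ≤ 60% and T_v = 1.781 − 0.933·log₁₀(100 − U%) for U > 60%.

Drainage path length: H_d = H/2 = 1.35 m (double drainage).
U ≤ 60%: T_v = (π/4)·U² = (π/4)×0.33² = 0.08553.
t = T_v·H_d²/c_v = 0.08553×1.35²/7.5 = 0.02078 years.

t ≈ 0.0208 years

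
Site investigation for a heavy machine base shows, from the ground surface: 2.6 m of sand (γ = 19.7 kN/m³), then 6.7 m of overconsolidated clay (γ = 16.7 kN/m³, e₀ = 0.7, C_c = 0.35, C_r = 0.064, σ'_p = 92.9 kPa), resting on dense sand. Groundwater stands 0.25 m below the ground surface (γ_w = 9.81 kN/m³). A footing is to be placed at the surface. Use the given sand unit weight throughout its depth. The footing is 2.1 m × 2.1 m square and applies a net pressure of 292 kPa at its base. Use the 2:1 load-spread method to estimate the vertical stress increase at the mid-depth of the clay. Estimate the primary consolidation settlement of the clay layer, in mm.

Mid-depth of clay below the ground surface: z = 2.6 + 6.7/2 = 5.95 m.
Total vertical stress at mid-clay: σ_v = 19.7×2.6 + 16.7×3.35 = 107.16 kPa.
Pore pressure: u = 9.81×(5.95 − 0.25) = 55.917 kPa.
Initial effective stress: σ'_0 = σ_v − u = 107.16 − 55.917 = 51.243 kPa.
Stress increase at mid-clay by the 2:1 spreading method:
Δσ = qBL/((B+z)(L+z)) = 292×2.1×2.1/((2.1+5.95)(2.1+5.95)) = 19.871 kPa
Final effective stress: σ'_f = 51.243 + 19.871 = 71.114 kPa.
σ'_f = 71.114 ≤ σ'_p = 92.9 kPa, so the clay remains overconsolidated and only the recompression index applies:
S_c = C_r·H/(1+e₀)·log₁₀(σ'_f/σ'_0) = 0.064×6.7/1.7×log₁₀(71.114/51.243)
    = 0.25224 × 0.14232 = 0.0359 m

S_c ≈ 35.9 mm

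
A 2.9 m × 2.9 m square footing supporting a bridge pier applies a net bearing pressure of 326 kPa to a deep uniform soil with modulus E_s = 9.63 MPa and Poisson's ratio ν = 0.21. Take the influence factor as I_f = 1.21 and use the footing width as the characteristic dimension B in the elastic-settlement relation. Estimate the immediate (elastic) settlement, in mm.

S_e ≈ 114 mm

Immediate (elastic) settlement: S_e = q·B·(1−ν²)/E_s · I_f.
E_s = 9.63 MPa = 9630 kPa.
S_e = 326 × 2.9 × (1 − 0.21²) / 9630 × 1.21
    = 326 × 2.9 × 0.9559 / 9630 × 1.21
    = 0.1136 m = 113.6 mm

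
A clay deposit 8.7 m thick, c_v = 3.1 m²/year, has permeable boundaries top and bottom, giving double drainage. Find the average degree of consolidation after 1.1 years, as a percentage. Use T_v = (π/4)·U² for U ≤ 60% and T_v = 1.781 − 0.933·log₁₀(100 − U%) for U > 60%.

U ≈ 47.9 %

Drainage path length: H_d = H/2 = 4.35 m (double drainage).
T_v = c_v·t/H_d² = 3.1×1.1/4.35² = 0.18021.
T_v = 0.18021 corresponds to the U ≤ 60% branch:
U = √(4T_v/π) = 0.479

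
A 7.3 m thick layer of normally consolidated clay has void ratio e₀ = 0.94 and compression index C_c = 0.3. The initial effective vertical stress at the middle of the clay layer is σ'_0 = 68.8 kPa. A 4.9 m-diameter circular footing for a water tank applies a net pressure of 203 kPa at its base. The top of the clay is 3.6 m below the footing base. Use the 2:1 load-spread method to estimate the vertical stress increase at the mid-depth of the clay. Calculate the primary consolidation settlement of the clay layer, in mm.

Mid-depth of clay below the footing base: z = 3.6 + 7.3/2 = 7.25 m.
Stress increase at mid-clay by the 2:1 spreading method:
Δσ ≈ qD²/(D+z)² = 203×4.9²/(4.9+7.25)² = 33.017 kPa
Final effective stress: σ'_f = σ'_0 + Δσ = 68.8 + 33.017 = 101.82 kPa.
Normally consolidated clay, so the full stress increment lies on the virgin compression line:
S_c = C_c·H/(1+e₀)·log₁₀(σ'_f/σ'_0) = 0.3×7.3/(1+0.94)×log₁₀(101.82/68.8)
    = 1.1289 × 0.17024 = 0.1922 m

S_c ≈ 192 mm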